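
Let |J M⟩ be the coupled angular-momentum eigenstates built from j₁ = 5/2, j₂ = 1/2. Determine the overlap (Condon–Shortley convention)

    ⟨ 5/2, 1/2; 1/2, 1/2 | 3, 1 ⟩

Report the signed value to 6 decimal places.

+√(2/3) = +0.816497

j₁+j₂−J=0  J+j₁−j₂=5  J−j₁+j₂=1  j₁+j₂+J+1=7
(j₁±m₁, j₂±m₂, J±M) = (3,2,1,0,4,2)
P² = 96
sum k=0..0:
  [0] +1/12 = 1/12
S = 1/12
C² = P²·S² = 2/3 ; C = +0.816497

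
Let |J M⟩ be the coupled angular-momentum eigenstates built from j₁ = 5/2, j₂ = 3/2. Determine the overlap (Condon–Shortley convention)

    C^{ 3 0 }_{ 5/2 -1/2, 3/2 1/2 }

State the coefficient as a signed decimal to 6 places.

triangle: 1!*4!*2!/8! = 48/40320
(j±m)!: 2!*3!*2!*1!*3!*3! = 864
prefactor² = (2J+1)*Δ*N² = 36/5
  k=0: +1/(0!*1!*3!*2!*1!*0!) = 1/12
  k=1: −1/(1!*0!*2!*1!*2!*1!) = -1/4
Σ = -1/6  ⇒  CG² = 36/5*(-1/6)² = 1/5
CG = −√(1/5) = -0.447214

−√(1/5) = -0.447214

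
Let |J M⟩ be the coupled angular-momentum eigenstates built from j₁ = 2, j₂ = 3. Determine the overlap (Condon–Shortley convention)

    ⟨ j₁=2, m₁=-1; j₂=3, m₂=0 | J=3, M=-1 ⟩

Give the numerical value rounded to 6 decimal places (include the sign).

√[7·2!2!4!/9! · 1!3!3!3!2!4!] = √(96/5)
  +(−1)^1/∏(1,1,2,2,0,2)! = -1/8  (running -1/8)
  +(−1)^2/∏(2,0,1,1,1,3)! = 1/12  (running -1/24)
⟨..|..⟩ = √(96/5)·(-1/24) = -0.182574

−√(1/30) ≈ -0.182574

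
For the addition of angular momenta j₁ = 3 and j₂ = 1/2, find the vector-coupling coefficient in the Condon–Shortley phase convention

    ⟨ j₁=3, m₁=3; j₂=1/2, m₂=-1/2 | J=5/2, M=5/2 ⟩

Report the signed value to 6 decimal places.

triangle: 1!*5!*0!/7! = 120/5040
(j±m)!: 6!*0!*0!*1!*5!*0! = 86400
prefactor² = (2J+1)*Δ*N² = 86400/7
  k=0: +1/(0!*1!*0!*0!*5!*0!) = 1/120
Σ = 1/120  ⇒  CG² = 86400/7*1/120² = 6/7
CG = +√(6/7) = +0.925820

+√(6/7) = +0.925820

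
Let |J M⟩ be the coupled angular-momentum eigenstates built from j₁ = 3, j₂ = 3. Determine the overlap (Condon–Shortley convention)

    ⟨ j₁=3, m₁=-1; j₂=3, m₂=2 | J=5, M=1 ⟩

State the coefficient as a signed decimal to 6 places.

-0.566947

j₁+j₂−J=1  J+j₁−j₂=5  J−j₁+j₂=5  j₁+j₂+J+1=12
(j₁±m₁, j₂±m₂, J±M) = (2,4,5,1,6,4)
P² = 230400/7
sum k=0..1:
  [0] +1/2880 = 1/2880
  [1] −1/288 = -1/288
S = -1/320
C² = P²·S² = 9/28 ; C = -0.566947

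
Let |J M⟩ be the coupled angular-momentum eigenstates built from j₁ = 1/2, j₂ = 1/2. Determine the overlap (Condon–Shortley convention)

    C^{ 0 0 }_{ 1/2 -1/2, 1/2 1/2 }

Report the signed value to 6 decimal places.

−√(1/2) ≈ -0.707107

√[1·1!0!0!/2! · 0!1!1!0!0!0!] = √(1/2)
  +(−1)^1/∏(1,0,0,0,0,0)! = -1  (running -1)
⟨..|..⟩ = √(1/2)·(-1) = -0.707107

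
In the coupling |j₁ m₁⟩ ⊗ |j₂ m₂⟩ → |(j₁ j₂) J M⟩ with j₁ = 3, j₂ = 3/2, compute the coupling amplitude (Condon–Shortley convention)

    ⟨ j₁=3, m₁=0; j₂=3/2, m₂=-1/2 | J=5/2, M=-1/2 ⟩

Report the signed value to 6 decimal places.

j₁+j₂−J=2  J+j₁−j₂=4  J−j₁+j₂=1  j₁+j₂+J+1=8
(j₁±m₁, j₂±m₂, J±M) = (3,3,1,2,2,3)
P² = 216/35
sum k=0..1:
  [0] +1/12 = 1/12
  [1] −1/4 = -1/4
S = -1/6
C² = P²·S² = 6/35 ; C = -0.414039

-0.414039  (= −√(6/35))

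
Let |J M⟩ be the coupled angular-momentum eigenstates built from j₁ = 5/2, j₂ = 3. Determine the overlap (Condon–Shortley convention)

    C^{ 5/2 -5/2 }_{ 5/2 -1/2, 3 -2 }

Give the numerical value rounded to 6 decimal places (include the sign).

triangle: 3!·2!·3!/9! = 72/362880
(j±m)!: 2!·3!·1!·5!·0!·5! = 172800
prefactor² = (2J+1)·Δ·N² = 1440/7
  k=1: −1/(1!·2!·2!·0!·0!·3!) = -1/24
Σ = -1/24  ⇒  CG² = 1440/7·(-1/24)² = 5/14
CG = −√(5/14) = -0.597614

-0.597614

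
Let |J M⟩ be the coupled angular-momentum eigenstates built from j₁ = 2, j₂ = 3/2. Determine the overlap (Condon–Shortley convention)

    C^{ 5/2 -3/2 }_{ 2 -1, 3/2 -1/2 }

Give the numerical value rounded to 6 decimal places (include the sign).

−√(1/35) ≈ -0.169031

triangle: 1!*3!*2!/7! = 12/5040
(j±m)!: 1!*3!*1!*2!*1!*4! = 288
prefactor² = (2J+1)*Δ*N² = 144/35
  k=0: +1/(0!*1!*3!*1!*0!*1!) = 1/6
  k=1: −1/(1!*0!*2!*0!*1!*2!) = -1/4
Σ = -1/12  ⇒  CG² = 144/35*(-1/12)² = 1/35
CG = −√(1/35) = -0.169031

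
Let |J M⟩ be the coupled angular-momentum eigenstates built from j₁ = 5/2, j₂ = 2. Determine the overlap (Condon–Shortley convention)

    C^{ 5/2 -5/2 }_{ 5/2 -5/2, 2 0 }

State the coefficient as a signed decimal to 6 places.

triangle: 2!·3!·2!/8! = 24/40320
(j±m)!: 0!·5!·2!·2!·0!·5! = 57600
prefactor² = (2J+1)·Δ·N² = 1440/7
  k=2: +1/(2!·0!·3!·0!·0!·2!) = 1/24
Σ = 1/24  ⇒  CG² = 1440/7·1/24² = 5/14
CG = +√(5/14) = +0.597614

+√(5/14) = +0.597614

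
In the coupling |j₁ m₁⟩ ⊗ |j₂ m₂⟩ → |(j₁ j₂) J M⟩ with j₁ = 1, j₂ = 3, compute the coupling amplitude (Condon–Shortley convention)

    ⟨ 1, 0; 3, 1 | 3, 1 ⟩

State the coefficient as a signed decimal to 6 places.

√[7·1!1!5!/8! · 1!1!4!2!4!2!] = √(48)
  +(−1)^0/∏(0,1,1,4,0,1)! = 1/24  (running 1/24)
  +(−1)^1/∏(1,0,0,3,1,2)! = -1/12  (running -1/24)
⟨..|..⟩ = √(48)·(-1/24) = -0.288675

−√(1/12) = -0.288675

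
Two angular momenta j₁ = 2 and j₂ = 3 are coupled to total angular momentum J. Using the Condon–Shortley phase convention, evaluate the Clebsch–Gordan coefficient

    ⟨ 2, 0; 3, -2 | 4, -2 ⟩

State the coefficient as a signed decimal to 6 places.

j₁+j₂−J=1  J+j₁−j₂=3  J−j₁+j₂=5  j₁+j₂+J+1=10
(j₁±m₁, j₂±m₂, J±M) = (2,2,1,5,2,6)
P² = 8640/7
sum k=0..1:
  [0] +1/48 = 1/48
  [1] −1/240 = -1/240
S = 1/60
C² = P²·S² = 12/35 ; C = +0.585540

+0.585540  (= +√(12/35))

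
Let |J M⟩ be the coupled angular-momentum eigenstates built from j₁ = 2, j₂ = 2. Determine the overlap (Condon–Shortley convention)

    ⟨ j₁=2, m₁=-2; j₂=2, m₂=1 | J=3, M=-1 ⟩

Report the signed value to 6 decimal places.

-0.547723

triangle: 1!*3!*3!/8! = 36/40320
(j±m)!: 0!*4!*3!*1!*2!*4! = 6912
prefactor² = (2J+1)*Δ*N² = 216/5
  k=1: −1/(1!*0!*3!*2!*0!*1!) = -1/12
Σ = -1/12  ⇒  CG² = 216/5*(-1/12)² = 3/10
CG = −√(3/10) = -0.547723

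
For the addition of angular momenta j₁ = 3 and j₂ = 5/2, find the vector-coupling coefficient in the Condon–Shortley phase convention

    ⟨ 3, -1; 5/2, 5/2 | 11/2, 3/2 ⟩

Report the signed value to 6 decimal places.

+0.213201

triangle: 0!×6!×5!/12! = 86400/479001600
(j±m)!: 2!×4!×5!×0!×7!×4! = 696729600
prefactor² = (2J+1)×Δ×N² = 16588800/11
  k=0: +1/(0!×0!×4!×5!×2!×0!) = 1/5760
Σ = 1/5760  ⇒  CG² = 16588800/11×1/5760² = 1/22
CG = +√(1/22) = +0.213201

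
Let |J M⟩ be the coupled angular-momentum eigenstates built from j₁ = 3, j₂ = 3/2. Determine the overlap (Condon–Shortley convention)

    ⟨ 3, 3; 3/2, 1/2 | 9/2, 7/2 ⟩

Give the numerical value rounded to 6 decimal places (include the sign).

j₁+j₂−J=0  J+j₁−j₂=6  J−j₁+j₂=3  j₁+j₂+J+1=10
(j₁±m₁, j₂±m₂, J±M) = (6,0,2,1,8,1)
P² = 691200
sum k=0..0:
  [0] +1/1440 = 1/1440
S = 1/1440
C² = P²·S² = 1/3 ; C = +0.577350

+√(1/3) ≈ +0.577350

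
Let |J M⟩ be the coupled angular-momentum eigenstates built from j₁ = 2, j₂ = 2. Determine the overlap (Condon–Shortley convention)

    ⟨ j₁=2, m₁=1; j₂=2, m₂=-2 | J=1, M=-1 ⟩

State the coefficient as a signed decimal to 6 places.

√[3·3!1!1!/6! · 3!1!0!4!0!2!] = √(36/5)
  +(−1)^0/∏(0,3,1,0,0,1)! = 1/6  (running 1/6)
⟨..|..⟩ = √(36/5)·(1/6) = +0.447214

+0.447214  (= +√(1/5))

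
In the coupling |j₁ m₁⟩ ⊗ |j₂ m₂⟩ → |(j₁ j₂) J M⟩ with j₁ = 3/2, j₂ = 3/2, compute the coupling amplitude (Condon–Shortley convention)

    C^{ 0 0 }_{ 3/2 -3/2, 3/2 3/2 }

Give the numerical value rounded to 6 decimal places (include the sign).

−√(1/4) = -0.500000

triangle: 3!·0!·0!/4! = 6/24
(j±m)!: 0!·3!·3!·0!·0!·0! = 36
prefactor² = (2J+1)·Δ·N² = 9
  k=3: −1/(3!·0!·0!·0!·0!·0!) = -1/6
Σ = -1/6  ⇒  CG² = 9·(-1/6)² = 1/4
CG = −√(1/4) = -0.500000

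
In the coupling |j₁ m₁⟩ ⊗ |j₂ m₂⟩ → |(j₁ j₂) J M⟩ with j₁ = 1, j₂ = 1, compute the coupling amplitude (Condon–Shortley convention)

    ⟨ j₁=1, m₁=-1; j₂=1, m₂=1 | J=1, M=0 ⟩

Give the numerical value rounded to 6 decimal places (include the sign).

triangle: 1!·1!·1!/4! = 1/24
(j±m)!: 0!·2!·2!·0!·1!·1! = 4
prefactor² = (2J+1)·Δ·N² = 1/2
  k=1: −1/(1!·0!·1!·1!·0!·0!) = -1
Σ = -1  ⇒  CG² = 1/2·(-1)² = 1/2
CG = −√(1/2) = -0.707107

−√(1/2) = -0.707107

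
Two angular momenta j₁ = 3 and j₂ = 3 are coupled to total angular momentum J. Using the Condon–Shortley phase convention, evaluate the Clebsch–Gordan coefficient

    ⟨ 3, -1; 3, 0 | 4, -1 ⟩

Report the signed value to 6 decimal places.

-0.312094  (= −√(15/154))

j₁+j₂−J=2  J+j₁−j₂=4  J−j₁+j₂=4  j₁+j₂+J+1=11
(j₁±m₁, j₂±m₂, J±M) = (2,4,3,3,3,5)
P² = 124416/385
sum k=0..2:
  [0] +1/288 = 1/288
  [1] −1/24 = -1/24
  [2] +1/48 = 1/48
S = -5/288
C² = P²·S² = 15/154 ; C = -0.312094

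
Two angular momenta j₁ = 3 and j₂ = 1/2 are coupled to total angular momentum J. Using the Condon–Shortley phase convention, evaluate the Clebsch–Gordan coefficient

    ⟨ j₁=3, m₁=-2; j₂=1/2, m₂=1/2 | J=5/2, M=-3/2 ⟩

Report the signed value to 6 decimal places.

-0.845154  (= −√(5/7))

j₁+j₂−J=1  J+j₁−j₂=5  J−j₁+j₂=0  j₁+j₂+J+1=7
(j₁±m₁, j₂±m₂, J±M) = (1,5,1,0,1,4)
P² = 2880/7
sum k=1..1:
  [1] −1/24 = -1/24
S = -1/24
C² = P²·S² = 5/7 ; C = -0.845154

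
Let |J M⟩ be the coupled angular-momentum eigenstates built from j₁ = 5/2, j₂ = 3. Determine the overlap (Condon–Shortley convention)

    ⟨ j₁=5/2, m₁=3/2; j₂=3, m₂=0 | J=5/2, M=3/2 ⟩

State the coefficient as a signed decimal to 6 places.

j₁+j₂−J=3  J+j₁−j₂=2  J−j₁+j₂=3  j₁+j₂+J+1=9
(j₁±m₁, j₂±m₂, J±M) = (4,1,3,3,4,1)
P² = 864/35
sum k=0..1:
  [0] +1/36 = 1/36
  [1] −1/8 = -1/8
S = -7/72
C² = P²·S² = 7/30 ; C = -0.483046

-0.483046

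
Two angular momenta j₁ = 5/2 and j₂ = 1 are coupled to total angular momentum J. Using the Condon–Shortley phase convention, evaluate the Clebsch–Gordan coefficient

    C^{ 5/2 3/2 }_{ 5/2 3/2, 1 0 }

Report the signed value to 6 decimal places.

+√(9/35) = +0.507093

√[6·1!4!1!/7! · 4!1!1!1!4!1!] = √(576/35)
  +(−1)^0/∏(0,1,1,1,3,0)! = 1/6  (running 1/6)
  +(−1)^1/∏(1,0,0,0,4,1)! = -1/24  (running 1/8)
⟨..|..⟩ = √(576/35)·(1/8) = +0.507093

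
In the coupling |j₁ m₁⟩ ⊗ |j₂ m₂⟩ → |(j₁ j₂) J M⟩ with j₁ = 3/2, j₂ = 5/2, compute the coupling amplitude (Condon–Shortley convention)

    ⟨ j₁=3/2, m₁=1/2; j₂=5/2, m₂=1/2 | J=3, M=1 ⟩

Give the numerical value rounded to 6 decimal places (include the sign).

√[7·1!2!4!/8! · 2!1!3!2!4!2!] = √(48/5)
  +(−1)^0/∏(0,1,1,3,1,1)! = 1/6  (running 1/6)
  +(−1)^1/∏(1,0,0,2,2,2)! = -1/8  (running 1/24)
⟨..|..⟩ = √(48/5)·(1/24) = +0.129099

+√(1/60) ≈ +0.129099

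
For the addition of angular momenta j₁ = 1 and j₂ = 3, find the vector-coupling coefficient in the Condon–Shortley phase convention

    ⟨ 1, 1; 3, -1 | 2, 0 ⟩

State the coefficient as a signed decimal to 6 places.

√[5·2!0!4!/7! · 2!0!2!4!2!2!] = √(128/7)
  +(−1)^0/∏(0,2,0,2,0,2)! = 1/8  (running 1/8)
⟨..|..⟩ = √(128/7)·(1/8) = +0.534522

+0.534522  (= +√(2/7))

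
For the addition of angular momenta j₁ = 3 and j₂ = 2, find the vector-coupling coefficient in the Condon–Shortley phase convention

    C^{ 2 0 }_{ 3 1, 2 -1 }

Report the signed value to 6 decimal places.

√[5·3!3!1!/8! · 4!2!1!3!2!2!] = √(36/7)
  +(−1)^0/∏(0,3,2,1,1,0)! = 1/12  (running 1/12)
  +(−1)^1/∏(1,2,1,0,2,1)! = -1/4  (running -1/6)
⟨..|..⟩ = √(36/7)·(-1/6) = -0.377964

-0.377964  (= −√(1/7))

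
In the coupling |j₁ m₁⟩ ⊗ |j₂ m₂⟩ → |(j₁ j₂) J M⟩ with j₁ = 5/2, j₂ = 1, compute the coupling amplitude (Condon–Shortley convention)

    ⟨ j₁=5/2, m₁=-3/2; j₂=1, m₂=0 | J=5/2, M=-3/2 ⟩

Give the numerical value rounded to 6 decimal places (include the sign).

triangle: 1!·4!·1!/7! = 24/5040
(j±m)!: 1!·4!·1!·1!·1!·4! = 576
prefactor² = (2J+1)·Δ·N² = 576/35
  k=0: +1/(0!·1!·4!·1!·0!·0!) = 1/24
  k=1: −1/(1!·0!·3!·0!·1!·1!) = -1/6
Σ = -1/8  ⇒  CG² = 576/35·(-1/8)² = 9/35
CG = −√(9/35) = -0.507093

-0.507093  (= −√(9/35))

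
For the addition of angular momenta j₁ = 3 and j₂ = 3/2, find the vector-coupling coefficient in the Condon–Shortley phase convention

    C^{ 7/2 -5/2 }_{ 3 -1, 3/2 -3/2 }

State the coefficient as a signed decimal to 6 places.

+0.690066  (= +√(10/21))

triangle: 1!×5!×2!/9! = 240/362880
(j±m)!: 2!×4!×0!×3!×1!×6! = 207360
prefactor² = (2J+1)×Δ×N² = 7680/7
  k=0: +1/(0!×1!×4!×0!×1!×2!) = 1/48
Σ = 1/48  ⇒  CG² = 7680/7×1/48² = 10/21
CG = +√(10/21) = +0.690066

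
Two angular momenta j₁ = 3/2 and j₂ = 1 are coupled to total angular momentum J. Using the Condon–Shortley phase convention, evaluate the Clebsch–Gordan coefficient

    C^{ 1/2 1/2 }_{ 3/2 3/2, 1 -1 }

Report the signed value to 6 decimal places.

j₁+j₂−J=2  J+j₁−j₂=1  J−j₁+j₂=0  j₁+j₂+J+1=4
(j₁±m₁, j₂±m₂, J±M) = (3,0,0,2,1,0)
P² = 2
sum k=0..0:
  [0] +1/2 = 1/2
S = 1/2
C² = P²·S² = 1/2 ; C = +0.707107

+√(1/2) = +0.707107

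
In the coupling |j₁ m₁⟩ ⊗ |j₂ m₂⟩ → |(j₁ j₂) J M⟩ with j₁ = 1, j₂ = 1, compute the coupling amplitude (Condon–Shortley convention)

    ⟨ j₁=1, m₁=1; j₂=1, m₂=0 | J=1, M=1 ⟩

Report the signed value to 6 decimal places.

+0.707107  (= +√(1/2))

j₁+j₂−J=1  J+j₁−j₂=1  J−j₁+j₂=1  j₁+j₂+J+1=4
(j₁±m₁, j₂±m₂, J±M) = (2,0,1,1,2,0)
P² = 1/2
sum k=0..0:
  [0] +1/1 = 1
S = 1
C² = P²·S² = 1/2 ; C = +0.707107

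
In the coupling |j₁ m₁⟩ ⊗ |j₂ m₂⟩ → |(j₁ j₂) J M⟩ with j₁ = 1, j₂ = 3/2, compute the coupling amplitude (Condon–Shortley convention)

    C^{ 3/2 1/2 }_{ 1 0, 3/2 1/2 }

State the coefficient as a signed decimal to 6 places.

√[4·1!1!2!/5! · 1!1!2!1!2!1!] = √(4/15)
  +(−1)^0/∏(0,1,1,2,0,0)! = 1/2  (running 1/2)
  +(−1)^1/∏(1,0,0,1,1,1)! = -1  (running -1/2)
⟨..|..⟩ = √(4/15)·(-1/2) = -0.258199

-0.258199  (= −√(1/15))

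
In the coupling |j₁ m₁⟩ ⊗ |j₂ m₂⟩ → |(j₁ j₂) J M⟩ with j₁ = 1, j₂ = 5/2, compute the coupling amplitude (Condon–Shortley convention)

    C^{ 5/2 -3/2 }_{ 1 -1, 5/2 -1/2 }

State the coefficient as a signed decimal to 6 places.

-0.676123

√[6·1!1!4!/7! · 0!2!2!3!1!4!] = √(576/35)
  +(−1)^1/∏(1,0,1,1,0,3)! = -1/6  (running -1/6)
⟨..|..⟩ = √(576/35)·(-1/6) = -0.676123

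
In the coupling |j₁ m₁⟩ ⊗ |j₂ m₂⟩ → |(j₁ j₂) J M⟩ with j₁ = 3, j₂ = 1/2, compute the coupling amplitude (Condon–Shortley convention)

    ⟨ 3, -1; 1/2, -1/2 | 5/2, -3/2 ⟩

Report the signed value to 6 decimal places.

+√(2/7) ≈ +0.534522

triangle: 1!·5!·0!/7! = 120/5040
(j±m)!: 2!·4!·0!·1!·1!·4! = 1152
prefactor² = (2J+1)·Δ·N² = 1152/7
  k=0: +1/(0!·1!·4!·0!·1!·0!) = 1/24
Σ = 1/24  ⇒  CG² = 1152/7·1/24² = 2/7
CG = +√(2/7) = +0.534522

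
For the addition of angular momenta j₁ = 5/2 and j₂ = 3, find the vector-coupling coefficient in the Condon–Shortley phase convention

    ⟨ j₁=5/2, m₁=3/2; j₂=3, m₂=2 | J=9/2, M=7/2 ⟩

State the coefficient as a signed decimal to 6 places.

triangle: 1!·4!·5!/11! = 2880/39916800
(j±m)!: 4!·1!·5!·1!·8!·1! = 116121600
prefactor² = (2J+1)·Δ·N² = 921600/11
  k=0: +1/(0!·1!·1!·5!·3!·0!) = 1/720
  k=1: −1/(1!·0!·0!·4!·4!·1!) = -1/576
Σ = -1/2880  ⇒  CG² = 921600/11·(-1/2880)² = 1/99
CG = −√(1/99) = -0.100504

−√(1/99) = -0.100504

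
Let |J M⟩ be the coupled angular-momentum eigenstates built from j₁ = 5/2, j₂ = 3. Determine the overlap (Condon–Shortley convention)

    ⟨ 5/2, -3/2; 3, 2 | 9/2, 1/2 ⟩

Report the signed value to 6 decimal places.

√[10·1!4!5!/11! · 1!4!5!1!5!4!] = √(460800/77)
  +(−1)^0/∏(0,1,4,5,0,0)! = 1/2880  (running 1/2880)
  +(−1)^1/∏(1,0,3,4,1,1)! = -1/144  (running -19/2880)
⟨..|..⟩ = √(460800/77)·(-19/2880) = -0.510355

-0.510355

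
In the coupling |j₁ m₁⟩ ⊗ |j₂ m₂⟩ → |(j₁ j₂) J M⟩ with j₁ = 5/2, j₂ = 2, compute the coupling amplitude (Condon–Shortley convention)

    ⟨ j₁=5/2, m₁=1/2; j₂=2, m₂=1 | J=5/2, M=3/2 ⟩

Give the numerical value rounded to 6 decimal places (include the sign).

-0.414039

triangle: 2!×3!×2!/8! = 24/40320
(j±m)!: 3!×2!×3!×1!×4!×1! = 1728
prefactor² = (2J+1)×Δ×N² = 216/35
  k=1: −1/(1!×1!×1!×2!×2!×0!) = -1/4
  k=2: +1/(2!×0!×0!×1!×3!×1!) = 1/12
Σ = -1/6  ⇒  CG² = 216/35×(-1/6)² = 6/35
CG = −√(6/35) = -0.414039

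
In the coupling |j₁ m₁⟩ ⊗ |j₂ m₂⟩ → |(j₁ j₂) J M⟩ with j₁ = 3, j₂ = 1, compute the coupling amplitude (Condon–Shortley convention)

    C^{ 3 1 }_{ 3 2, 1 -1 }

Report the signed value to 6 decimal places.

+0.645497

j₁+j₂−J=1  J+j₁−j₂=5  J−j₁+j₂=1  j₁+j₂+J+1=8
(j₁±m₁, j₂±m₂, J±M) = (5,1,0,2,4,2)
P² = 240
sum k=0..0:
  [0] +1/24 = 1/24
S = 1/24
C² = P²·S² = 5/12 ; C = +0.645497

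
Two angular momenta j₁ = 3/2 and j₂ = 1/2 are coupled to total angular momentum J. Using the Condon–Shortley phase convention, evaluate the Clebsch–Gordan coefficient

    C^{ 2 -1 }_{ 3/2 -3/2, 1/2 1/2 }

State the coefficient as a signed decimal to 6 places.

√[5·0!3!1!/5! · 0!3!1!0!1!3!] = √(9)
  +(−1)^0/∏(0,0,3,1,0,0)! = 1/6  (running 1/6)
⟨..|..⟩ = √(9)·(1/6) = +0.500000

+√(1/4) = +0.500000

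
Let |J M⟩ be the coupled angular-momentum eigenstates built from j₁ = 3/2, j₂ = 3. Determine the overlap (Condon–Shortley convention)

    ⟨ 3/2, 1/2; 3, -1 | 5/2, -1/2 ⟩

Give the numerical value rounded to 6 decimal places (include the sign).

-0.119523

triangle: 2!×1!×4!/8! = 48/40320
(j±m)!: 2!×1!×2!×4!×2!×3! = 1152
prefactor² = (2J+1)×Δ×N² = 288/35
  k=0: +1/(0!×2!×1!×2!×0!×2!) = 1/8
  k=1: −1/(1!×1!×0!×1!×1!×3!) = -1/6
Σ = -1/24  ⇒  CG² = 288/35×(-1/24)² = 1/70
CG = −√(1/70) = -0.119523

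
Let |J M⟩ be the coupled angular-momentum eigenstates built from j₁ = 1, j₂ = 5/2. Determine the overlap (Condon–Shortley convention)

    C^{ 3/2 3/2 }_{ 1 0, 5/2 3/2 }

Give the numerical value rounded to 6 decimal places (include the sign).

-0.516398  (= −√(4/15))

triangle: 2!·0!·3!/6! = 12/720
(j±m)!: 1!·1!·4!·1!·3!·0! = 144
prefactor² = (2J+1)·Δ·N² = 48/5
  k=1: −1/(1!·1!·0!·3!·0!·0!) = -1/6
Σ = -1/6  ⇒  CG² = 48/5·(-1/6)² = 4/15
CG = −√(4/15) = -0.516398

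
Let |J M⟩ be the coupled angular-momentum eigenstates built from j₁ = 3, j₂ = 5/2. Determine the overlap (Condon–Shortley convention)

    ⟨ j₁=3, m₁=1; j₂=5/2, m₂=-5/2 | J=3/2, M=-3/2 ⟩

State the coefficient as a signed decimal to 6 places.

√[4·4!2!1!/8! · 4!2!0!5!0!3!] = √(1152/7)
  +(−1)^0/∏(0,4,2,0,0,1)! = 1/48  (running 1/48)
⟨..|..⟩ = √(1152/7)·(1/48) = +0.267261

+0.267261  (= +√(1/14))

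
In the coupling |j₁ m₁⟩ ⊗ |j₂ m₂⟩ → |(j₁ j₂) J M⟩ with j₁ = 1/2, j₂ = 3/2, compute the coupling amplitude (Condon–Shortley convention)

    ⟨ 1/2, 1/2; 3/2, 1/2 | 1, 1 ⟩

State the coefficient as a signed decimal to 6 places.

√[3·1!0!2!/4! · 1!0!2!1!2!0!] = √(1)
  +(−1)^0/∏(0,1,0,2,0,0)! = 1/2  (running 1/2)
⟨..|..⟩ = √(1)·(1/2) = +0.500000

+0.500000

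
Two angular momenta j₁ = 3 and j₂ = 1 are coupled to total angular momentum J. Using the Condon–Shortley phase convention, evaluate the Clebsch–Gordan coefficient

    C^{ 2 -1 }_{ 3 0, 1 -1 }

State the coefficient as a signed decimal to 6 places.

+√(1/7) ≈ +0.377964

j₁+j₂−J=2  J+j₁−j₂=4  J−j₁+j₂=0  j₁+j₂+J+1=7
(j₁±m₁, j₂±m₂, J±M) = (3,3,0,2,1,3)
P² = 144/7
sum k=0..0:
  [0] +1/12 = 1/12
S = 1/12
C² = P²·S² = 1/7 ; C = +0.377964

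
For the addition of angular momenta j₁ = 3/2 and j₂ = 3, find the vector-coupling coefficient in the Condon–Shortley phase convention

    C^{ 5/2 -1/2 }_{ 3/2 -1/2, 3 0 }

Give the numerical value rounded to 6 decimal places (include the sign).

j₁+j₂−J=2  J+j₁−j₂=1  J−j₁+j₂=4  j₁+j₂+J+1=8
(j₁±m₁, j₂±m₂, J±M) = (1,2,3,3,2,3)
P² = 216/35
sum k=1..2:
  [1] −1/4 = -1/4
  [2] +1/12 = 1/12
S = -1/6
C² = P²·S² = 6/35 ; C = -0.414039

−√(6/35) ≈ -0.414039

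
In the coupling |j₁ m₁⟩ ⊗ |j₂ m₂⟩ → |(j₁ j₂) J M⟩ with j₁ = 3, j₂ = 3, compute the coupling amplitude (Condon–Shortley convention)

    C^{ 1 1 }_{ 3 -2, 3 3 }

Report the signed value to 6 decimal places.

-0.327327  (= −√(3/28))

√[3·5!1!1!/8! · 1!5!6!0!2!0!] = √(10800/7)
  +(−1)^5/∏(5,0,0,1,1,0)! = -1/120  (running -1/120)
⟨..|..⟩ = √(10800/7)·(-1/120) = -0.327327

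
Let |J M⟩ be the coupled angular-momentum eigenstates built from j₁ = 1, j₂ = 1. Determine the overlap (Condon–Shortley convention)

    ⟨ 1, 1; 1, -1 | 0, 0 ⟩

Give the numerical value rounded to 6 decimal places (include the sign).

+0.577350  (= +√(1/3))

√[1·2!0!0!/3! · 2!0!0!2!0!0!] = √(4/3)
  +(−1)^0/∏(0,2,0,0,0,0)! = 1/2  (running 1/2)
⟨..|..⟩ = √(4/3)·(1/2) = +0.577350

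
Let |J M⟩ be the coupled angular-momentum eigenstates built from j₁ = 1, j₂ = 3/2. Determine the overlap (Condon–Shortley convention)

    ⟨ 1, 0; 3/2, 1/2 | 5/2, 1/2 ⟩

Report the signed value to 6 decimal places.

+0.774597  (= +√(3/5))

√[6·0!2!3!/6! · 1!1!2!1!3!2!] = √(12/5)
  +(−1)^0/∏(0,0,1,2,1,1)! = 1/2  (running 1/2)
⟨..|..⟩ = √(12/5)·(1/2) = +0.774597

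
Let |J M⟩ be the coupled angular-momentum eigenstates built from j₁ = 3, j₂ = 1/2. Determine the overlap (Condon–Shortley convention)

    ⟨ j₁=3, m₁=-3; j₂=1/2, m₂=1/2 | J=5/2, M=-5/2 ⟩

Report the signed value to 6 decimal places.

triangle: 1!·5!·0!/7! = 120/5040
(j±m)!: 0!·6!·1!·0!·0!·5! = 86400
prefactor² = (2J+1)·Δ·N² = 86400/7
  k=1: −1/(1!·0!·5!·0!·0!·0!) = -1/120
Σ = -1/120  ⇒  CG² = 86400/7·(-1/120)² = 6/7
CG = −√(6/7) = -0.925820

-0.925820  (= −√(6/7))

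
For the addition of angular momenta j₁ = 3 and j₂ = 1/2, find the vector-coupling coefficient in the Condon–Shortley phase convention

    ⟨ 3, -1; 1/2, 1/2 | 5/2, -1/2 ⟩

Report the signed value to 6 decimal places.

-0.755929  (= −√(4/7))

√[6·1!5!0!/7! · 2!4!1!0!2!3!] = √(576/7)
  +(−1)^1/∏(1,0,3,0,2,0)! = -1/12  (running -1/12)
⟨..|..⟩ = √(576/7)·(-1/12) = -0.755929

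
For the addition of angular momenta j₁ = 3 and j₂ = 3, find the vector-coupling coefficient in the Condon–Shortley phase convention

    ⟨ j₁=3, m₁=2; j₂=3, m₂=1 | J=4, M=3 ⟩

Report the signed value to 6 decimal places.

−√(1/11) = -0.301511

triangle: 2!×4!×4!/11! = 1152/39916800
(j±m)!: 5!×1!×4!×2!×7!×1! = 29030400
prefactor² = (2J+1)×Δ×N² = 82944/11
  k=0: +1/(0!×2!×1!×4!×3!×0!) = 1/288
  k=1: −1/(1!×1!×0!×3!×4!×1!) = -1/144
Σ = -1/288  ⇒  CG² = 82944/11×(-1/288)² = 1/11
CG = −√(1/11) = -0.301511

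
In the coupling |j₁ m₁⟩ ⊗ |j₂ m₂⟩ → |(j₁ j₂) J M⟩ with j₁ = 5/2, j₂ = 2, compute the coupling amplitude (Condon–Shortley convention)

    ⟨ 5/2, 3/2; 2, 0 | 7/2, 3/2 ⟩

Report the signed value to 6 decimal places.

triangle: 1!×4!×3!/9! = 144/362880
(j±m)!: 4!×1!×2!×2!×5!×2! = 23040
prefactor² = (2J+1)×Δ×N² = 512/7
  k=0: +1/(0!×1!×1!×2!×3!×1!) = 1/12
  k=1: −1/(1!×0!×0!×1!×4!×2!) = -1/48
Σ = 1/16  ⇒  CG² = 512/7×1/16² = 2/7
CG = +√(2/7) = +0.534522

+0.534522  (= +√(2/7))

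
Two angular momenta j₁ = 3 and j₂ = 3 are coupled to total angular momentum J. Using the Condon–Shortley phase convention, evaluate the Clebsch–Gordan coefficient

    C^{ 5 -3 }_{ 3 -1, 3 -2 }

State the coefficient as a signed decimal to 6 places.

+0.408248

j₁+j₂−J=1  J+j₁−j₂=5  J−j₁+j₂=5  j₁+j₂+J+1=12
(j₁±m₁, j₂±m₂, J±M) = (2,4,1,5,2,8)
P² = 153600
sum k=0..1:
  [0] +1/576 = 1/576
  [1] −1/1440 = -1/1440
S = 1/960
C² = P²·S² = 1/6 ; C = +0.408248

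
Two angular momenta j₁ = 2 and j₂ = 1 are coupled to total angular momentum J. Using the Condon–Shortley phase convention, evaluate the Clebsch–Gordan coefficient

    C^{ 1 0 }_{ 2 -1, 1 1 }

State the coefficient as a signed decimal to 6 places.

j₁+j₂−J=2  J+j₁−j₂=2  J−j₁+j₂=0  j₁+j₂+J+1=5
(j₁±m₁, j₂±m₂, J±M) = (1,3,2,0,1,1)
P² = 6/5
sum k=2..2:
  [2] +1/2 = 1/2
S = 1/2
C² = P²·S² = 3/10 ; C = +0.547723

+0.547723  (= +√(3/10))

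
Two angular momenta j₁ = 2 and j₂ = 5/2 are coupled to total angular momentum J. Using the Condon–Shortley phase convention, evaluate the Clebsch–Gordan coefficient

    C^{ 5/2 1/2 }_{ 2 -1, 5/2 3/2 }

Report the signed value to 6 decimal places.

+0.414039  (= +√(6/35))

√[6·2!2!3!/8! · 1!3!4!1!3!2!] = √(216/35)
  +(−1)^1/∏(1,1,2,3,0,0)! = -1/12  (running -1/12)
  +(−1)^2/∏(2,0,1,2,1,1)! = 1/4  (running 1/6)
⟨..|..⟩ = √(216/35)·(1/6) = +0.414039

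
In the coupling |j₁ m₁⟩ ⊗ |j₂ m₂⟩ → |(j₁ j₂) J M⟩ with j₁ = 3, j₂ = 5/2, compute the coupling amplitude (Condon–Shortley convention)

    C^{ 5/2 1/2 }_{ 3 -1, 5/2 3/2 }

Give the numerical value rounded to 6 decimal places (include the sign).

+0.169031  (= +√(1/35))

√[6·3!3!2!/9! · 2!4!4!1!3!2!] = √(576/35)
  +(−1)^2/∏(2,1,2,2,1,0)! = 1/8  (running 1/8)
  +(−1)^3/∏(3,0,1,1,2,1)! = -1/12  (running 1/24)
⟨..|..⟩ = √(576/35)·(1/24) = +0.169031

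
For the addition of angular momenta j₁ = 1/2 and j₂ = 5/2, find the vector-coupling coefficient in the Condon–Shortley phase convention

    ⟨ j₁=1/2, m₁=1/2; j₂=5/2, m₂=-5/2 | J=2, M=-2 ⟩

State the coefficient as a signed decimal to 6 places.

+√(5/6) = +0.912871

j₁+j₂−J=1  J+j₁−j₂=0  J−j₁+j₂=4  j₁+j₂+J+1=6
(j₁±m₁, j₂±m₂, J±M) = (1,0,0,5,0,4)
P² = 480
sum k=0..0:
  [0] +1/24 = 1/24
S = 1/24
C² = P²·S² = 5/6 ; C = +0.912871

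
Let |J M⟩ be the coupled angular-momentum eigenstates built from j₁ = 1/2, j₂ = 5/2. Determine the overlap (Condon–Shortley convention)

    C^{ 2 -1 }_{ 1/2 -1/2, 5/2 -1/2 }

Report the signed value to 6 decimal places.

triangle: 1!×0!×4!/6! = 24/720
(j±m)!: 0!×1!×2!×3!×1!×3! = 72
prefactor² = (2J+1)×Δ×N² = 12
  k=1: −1/(1!×0!×0!×1!×0!×3!) = -1/6
Σ = -1/6  ⇒  CG² = 12×(-1/6)² = 1/3
CG = −√(1/3) = -0.577350

−√(1/3) ≈ -0.577350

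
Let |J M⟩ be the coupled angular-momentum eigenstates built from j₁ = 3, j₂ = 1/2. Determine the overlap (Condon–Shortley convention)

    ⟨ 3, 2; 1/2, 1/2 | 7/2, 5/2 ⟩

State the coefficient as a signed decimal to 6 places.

triangle: 0!*6!*1!/8! = 720/40320
(j±m)!: 5!*1!*1!*0!*6!*1! = 86400
prefactor² = (2J+1)*Δ*N² = 86400/7
  k=0: +1/(0!*0!*1!*1!*5!*0!) = 1/120
Σ = 1/120  ⇒  CG² = 86400/7*1/120² = 6/7
CG = +√(6/7) = +0.925820

+0.925820  (= +√(6/7))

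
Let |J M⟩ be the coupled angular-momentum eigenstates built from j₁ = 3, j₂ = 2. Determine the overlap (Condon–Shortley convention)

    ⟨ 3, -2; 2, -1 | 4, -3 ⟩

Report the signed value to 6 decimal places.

-0.223607

triangle: 1!·5!·3!/10! = 720/3628800
(j±m)!: 1!·5!·1!·3!·1!·7! = 3628800
prefactor² = (2J+1)·Δ·N² = 6480
  k=0: +1/(0!·1!·5!·1!·0!·2!) = 1/240
  k=1: −1/(1!·0!·4!·0!·1!·3!) = -1/144
Σ = -1/360  ⇒  CG² = 6480·(-1/360)² = 1/20
CG = −√(1/20) = -0.223607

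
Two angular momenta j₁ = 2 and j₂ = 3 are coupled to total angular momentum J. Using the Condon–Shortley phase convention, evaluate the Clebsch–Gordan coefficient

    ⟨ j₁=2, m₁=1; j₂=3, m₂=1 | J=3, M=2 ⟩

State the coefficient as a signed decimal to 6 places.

√[7·2!2!4!/9! · 3!1!4!2!5!1!] = √(64)
  +(−1)^0/∏(0,2,1,4,1,0)! = 1/48  (running 1/48)
  +(−1)^1/∏(1,1,0,3,2,1)! = -1/12  (running -1/16)
⟨..|..⟩ = √(64)·(-1/16) = -0.500000

-0.500000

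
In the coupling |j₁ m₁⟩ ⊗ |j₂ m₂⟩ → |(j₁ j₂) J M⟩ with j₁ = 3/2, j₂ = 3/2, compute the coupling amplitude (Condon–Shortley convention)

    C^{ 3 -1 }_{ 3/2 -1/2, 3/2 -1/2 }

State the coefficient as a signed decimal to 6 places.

triangle: 0!·3!·3!/7! = 36/5040
(j±m)!: 1!·2!·1!·2!·2!·4! = 192
prefactor² = (2J+1)·Δ·N² = 48/5
  k=0: +1/(0!·0!·2!·1!·1!·2!) = 1/4
Σ = 1/4  ⇒  CG² = 48/5·1/4² = 3/5
CG = +√(3/5) = +0.774597

+√(3/5) ≈ +0.774597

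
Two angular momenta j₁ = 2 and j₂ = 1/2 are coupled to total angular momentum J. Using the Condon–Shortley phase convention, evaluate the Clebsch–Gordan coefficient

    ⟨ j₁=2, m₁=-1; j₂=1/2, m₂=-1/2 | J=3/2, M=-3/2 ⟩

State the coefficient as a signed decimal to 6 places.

triangle: 1!*3!*0!/5! = 6/120
(j±m)!: 1!*3!*0!*1!*0!*3! = 36
prefactor² = (2J+1)*Δ*N² = 36/5
  k=0: +1/(0!*1!*3!*0!*0!*0!) = 1/6
Σ = 1/6  ⇒  CG² = 36/5*1/6² = 1/5
CG = +√(1/5) = +0.447214

+0.447214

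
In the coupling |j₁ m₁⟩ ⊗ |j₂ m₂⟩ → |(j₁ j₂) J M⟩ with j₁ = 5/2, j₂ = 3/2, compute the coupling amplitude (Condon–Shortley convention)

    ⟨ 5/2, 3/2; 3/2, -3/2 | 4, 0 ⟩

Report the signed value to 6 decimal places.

√[9·0!5!3!/9! · 4!1!0!3!4!4!] = √(10368/7)
  +(−1)^0/∏(0,0,1,0,4,3)! = 1/144  (running 1/144)
⟨..|..⟩ = √(10368/7)·(1/144) = +0.267261

+√(1/14) ≈ +0.267261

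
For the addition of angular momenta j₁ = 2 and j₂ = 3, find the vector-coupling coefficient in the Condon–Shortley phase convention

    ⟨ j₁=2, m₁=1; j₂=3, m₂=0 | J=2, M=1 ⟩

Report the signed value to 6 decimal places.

−√(2/7) ≈ -0.534522

√[5·3!1!3!/8! · 3!1!3!3!3!1!] = √(81/14)
  +(−1)^0/∏(0,3,1,3,0,0)! = 1/36  (running 1/36)
  +(−1)^1/∏(1,2,0,2,1,1)! = -1/4  (running -2/9)
⟨..|..⟩ = √(81/14)·(-2/9) = -0.534522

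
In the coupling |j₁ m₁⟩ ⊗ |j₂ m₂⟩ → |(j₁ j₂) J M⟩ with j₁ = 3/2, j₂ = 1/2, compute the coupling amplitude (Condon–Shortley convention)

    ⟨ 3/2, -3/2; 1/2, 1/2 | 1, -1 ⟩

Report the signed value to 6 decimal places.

-0.866025  (= −√(3/4))

triangle: 1!×2!×0!/4! = 2/24
(j±m)!: 0!×3!×1!×0!×0!×2! = 12
prefactor² = (2J+1)×Δ×N² = 3
  k=1: −1/(1!×0!×2!×0!×0!×0!) = -1/2
Σ = -1/2  ⇒  CG² = 3×(-1/2)² = 3/4
CG = −√(3/4) = -0.866025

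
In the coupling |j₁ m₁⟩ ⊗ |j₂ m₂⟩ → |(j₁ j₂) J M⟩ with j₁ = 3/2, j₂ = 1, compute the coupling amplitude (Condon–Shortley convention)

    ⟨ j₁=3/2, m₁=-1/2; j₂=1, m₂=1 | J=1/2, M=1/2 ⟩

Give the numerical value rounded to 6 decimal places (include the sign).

+0.408248  (= +√(1/6))

j₁+j₂−J=2  J+j₁−j₂=1  J−j₁+j₂=0  j₁+j₂+J+1=4
(j₁±m₁, j₂±m₂, J±M) = (1,2,2,0,1,0)
P² = 2/3
sum k=2..2:
  [2] +1/2 = 1/2
S = 1/2
C² = P²·S² = 1/6 ; C = +0.408248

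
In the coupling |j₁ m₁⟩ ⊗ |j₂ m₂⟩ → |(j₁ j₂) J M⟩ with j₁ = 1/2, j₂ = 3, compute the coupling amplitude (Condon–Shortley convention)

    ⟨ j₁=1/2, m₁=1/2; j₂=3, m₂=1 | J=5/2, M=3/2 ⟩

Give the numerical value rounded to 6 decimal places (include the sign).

√[6·1!0!5!/7! · 1!0!4!2!4!1!] = √(1152/7)
  +(−1)^0/∏(0,1,0,4,0,1)! = 1/24  (running 1/24)
⟨..|..⟩ = √(1152/7)·(1/24) = +0.534522

+√(2/7) ≈ +0.534522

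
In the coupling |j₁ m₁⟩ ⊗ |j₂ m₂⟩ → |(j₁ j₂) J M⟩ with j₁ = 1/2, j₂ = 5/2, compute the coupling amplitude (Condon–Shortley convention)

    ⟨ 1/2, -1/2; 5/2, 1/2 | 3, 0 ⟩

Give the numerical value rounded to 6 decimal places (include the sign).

+0.707107

j₁+j₂−J=0  J+j₁−j₂=1  J−j₁+j₂=5  j₁+j₂+J+1=7
(j₁±m₁, j₂±m₂, J±M) = (0,1,3,2,3,3)
P² = 72
sum k=0..0:
  [0] +1/12 = 1/12
S = 1/12
C² = P²·S² = 1/2 ; C = +0.707107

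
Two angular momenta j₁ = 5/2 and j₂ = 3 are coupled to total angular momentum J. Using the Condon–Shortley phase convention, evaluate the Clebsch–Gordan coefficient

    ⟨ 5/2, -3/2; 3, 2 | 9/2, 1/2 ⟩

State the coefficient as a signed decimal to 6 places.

-0.510355  (= −√(361/1386))

triangle: 1!·4!·5!/11! = 2880/39916800
(j±m)!: 1!·4!·5!·1!·5!·4! = 8294400
prefactor² = (2J+1)·Δ·N² = 460800/77
  k=0: +1/(0!·1!·4!·5!·0!·0!) = 1/2880
  k=1: −1/(1!·0!·3!·4!·1!·1!) = -1/144
Σ = -19/2880  ⇒  CG² = 460800/77·(-19/2880)² = 361/1386
CG = −√(361/1386) = -0.510355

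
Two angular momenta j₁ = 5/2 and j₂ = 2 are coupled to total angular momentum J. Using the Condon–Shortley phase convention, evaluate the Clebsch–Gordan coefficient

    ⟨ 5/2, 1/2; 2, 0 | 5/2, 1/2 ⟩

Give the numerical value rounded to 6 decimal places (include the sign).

-0.478091

√[6·2!3!2!/8! · 3!2!2!2!3!2!] = √(72/35)
  +(−1)^0/∏(0,2,2,2,1,0)! = 1/8  (running 1/8)
  +(−1)^1/∏(1,1,1,1,2,1)! = -1/2  (running -3/8)
  +(−1)^2/∏(2,0,0,0,3,2)! = 1/24  (running -1/3)
⟨..|..⟩ = √(72/35)·(-1/3) = -0.478091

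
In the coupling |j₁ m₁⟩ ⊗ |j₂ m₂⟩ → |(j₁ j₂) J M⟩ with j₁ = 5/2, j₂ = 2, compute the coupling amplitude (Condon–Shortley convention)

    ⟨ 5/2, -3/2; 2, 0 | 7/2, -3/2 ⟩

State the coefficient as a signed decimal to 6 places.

triangle: 1!·4!·3!/9! = 144/362880
(j±m)!: 1!·4!·2!·2!·2!·5! = 23040
prefactor² = (2J+1)·Δ·N² = 512/7
  k=0: +1/(0!·1!·4!·2!·0!·1!) = 1/48
  k=1: −1/(1!·0!·3!·1!·1!·2!) = -1/12
Σ = -1/16  ⇒  CG² = 512/7·(-1/16)² = 2/7
CG = −√(2/7) = -0.534522

-0.534522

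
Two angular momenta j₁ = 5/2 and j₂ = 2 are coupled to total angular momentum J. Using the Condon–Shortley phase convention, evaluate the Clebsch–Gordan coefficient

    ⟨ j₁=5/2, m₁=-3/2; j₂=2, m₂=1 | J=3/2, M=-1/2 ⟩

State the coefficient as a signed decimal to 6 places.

√[4·3!2!1!/7! · 1!4!3!1!1!2!] = √(96/35)
  +(−1)^2/∏(2,1,2,1,0,0)! = 1/4  (running 1/4)
  +(−1)^3/∏(3,0,1,0,1,1)! = -1/6  (running 1/12)
⟨..|..⟩ = √(96/35)·(1/12) = +0.138013

+√(2/105) = +0.138013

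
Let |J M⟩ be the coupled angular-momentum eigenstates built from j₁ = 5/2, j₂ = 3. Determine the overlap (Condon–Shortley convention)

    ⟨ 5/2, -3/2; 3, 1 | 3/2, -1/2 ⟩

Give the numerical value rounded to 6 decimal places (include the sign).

−√(7/30) ≈ -0.483046

j₁+j₂−J=4  J+j₁−j₂=1  J−j₁+j₂=2  j₁+j₂+J+1=8
(j₁±m₁, j₂±m₂, J±M) = (1,4,4,2,1,2)
P² = 384/35
sum k=3..4:
  [3] −1/6 = -1/6
  [4] +1/48 = 1/48
S = -7/48
C² = P²·S² = 7/30 ; C = -0.483046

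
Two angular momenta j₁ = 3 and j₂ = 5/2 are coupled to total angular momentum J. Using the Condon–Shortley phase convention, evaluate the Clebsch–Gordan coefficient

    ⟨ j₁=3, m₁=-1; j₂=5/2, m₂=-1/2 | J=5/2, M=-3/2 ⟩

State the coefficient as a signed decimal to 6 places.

+√(1/35) ≈ +0.169031

j₁+j₂−J=3  J+j₁−j₂=3  J−j₁+j₂=2  j₁+j₂+J+1=9
(j₁±m₁, j₂±m₂, J±M) = (2,4,2,3,1,4)
P² = 576/35
sum k=1..2:
  [1] −1/12 = -1/12
  [2] +1/8 = 1/8
S = 1/24
C² = P²·S² = 1/35 ; C = +0.169031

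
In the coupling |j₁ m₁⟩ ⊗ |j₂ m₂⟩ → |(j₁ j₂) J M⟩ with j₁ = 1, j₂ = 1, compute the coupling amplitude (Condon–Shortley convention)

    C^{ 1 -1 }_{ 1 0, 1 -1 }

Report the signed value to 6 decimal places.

+√(1/2) = +0.707107

triangle: 1!·1!·1!/4! = 1/24
(j±m)!: 1!·1!·0!·2!·0!·2! = 4
prefactor² = (2J+1)·Δ·N² = 1/2
  k=0: +1/(0!·1!·1!·0!·0!·1!) = 1
Σ = 1  ⇒  CG² = 1/2·1² = 1/2
CG = +√(1/2) = +0.707107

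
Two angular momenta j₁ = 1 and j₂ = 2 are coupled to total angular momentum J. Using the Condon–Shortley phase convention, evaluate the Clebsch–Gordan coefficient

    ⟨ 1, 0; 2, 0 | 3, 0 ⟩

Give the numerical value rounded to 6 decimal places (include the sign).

+√(3/5) ≈ +0.774597

√[7·0!2!4!/7! · 1!1!2!2!3!3!] = √(48/5)
  +(−1)^0/∏(0,0,1,2,1,2)! = 1/4  (running 1/4)
⟨..|..⟩ = √(48/5)·(1/4) = +0.774597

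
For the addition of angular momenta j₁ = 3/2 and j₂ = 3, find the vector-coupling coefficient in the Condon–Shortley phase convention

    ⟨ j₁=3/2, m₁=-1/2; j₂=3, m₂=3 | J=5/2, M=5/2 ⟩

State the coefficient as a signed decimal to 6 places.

+√(15/28) ≈ +0.731925

√[6·2!1!4!/8! · 1!2!6!0!5!0!] = √(8640/7)
  +(−1)^2/∏(2,0,0,4,1,0)! = 1/48  (running 1/48)
⟨..|..⟩ = √(8640/7)·(1/48) = +0.731925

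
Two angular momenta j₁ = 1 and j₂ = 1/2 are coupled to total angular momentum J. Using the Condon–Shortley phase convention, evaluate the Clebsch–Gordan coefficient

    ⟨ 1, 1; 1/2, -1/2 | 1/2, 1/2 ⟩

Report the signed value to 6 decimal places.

+√(2/3) = +0.816497

triangle: 1!·1!·0!/3! = 1/6
(j±m)!: 2!·0!·0!·1!·1!·0! = 2
prefactor² = (2J+1)·Δ·N² = 2/3
  k=0: +1/(0!·1!·0!·0!·1!·0!) = 1
Σ = 1  ⇒  CG² = 2/3·1² = 2/3
CG = +√(2/3) = +0.816497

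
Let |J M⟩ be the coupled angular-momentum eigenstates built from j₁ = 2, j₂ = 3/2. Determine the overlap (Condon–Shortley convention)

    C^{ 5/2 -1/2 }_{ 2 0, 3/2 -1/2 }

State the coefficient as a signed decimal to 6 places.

+√(3/35) ≈ +0.292770

√[6·1!3!2!/7! · 2!2!1!2!2!3!] = √(48/35)
  +(−1)^0/∏(0,1,2,1,1,1)! = 1/2  (running 1/2)
  +(−1)^1/∏(1,0,1,0,2,2)! = -1/4  (running 1/4)
⟨..|..⟩ = √(48/35)·(1/4) = +0.292770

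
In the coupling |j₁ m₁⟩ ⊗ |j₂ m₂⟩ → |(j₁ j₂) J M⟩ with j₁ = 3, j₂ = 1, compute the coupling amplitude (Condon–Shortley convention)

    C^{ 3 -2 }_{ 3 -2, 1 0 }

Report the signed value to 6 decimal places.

j₁+j₂−J=1  J+j₁−j₂=5  J−j₁+j₂=1  j₁+j₂+J+1=8
(j₁±m₁, j₂±m₂, J±M) = (1,5,1,1,1,5)
P² = 300
sum k=0..1:
  [0] +1/120 = 1/120
  [1] −1/24 = -1/24
S = -1/30
C² = P²·S² = 1/3 ; C = -0.577350

-0.577350  (= −√(1/3))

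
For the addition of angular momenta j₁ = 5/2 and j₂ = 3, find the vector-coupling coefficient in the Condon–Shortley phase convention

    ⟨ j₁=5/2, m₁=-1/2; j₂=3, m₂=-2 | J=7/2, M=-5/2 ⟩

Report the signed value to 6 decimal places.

j₁+j₂−J=2  J+j₁−j₂=3  J−j₁+j₂=4  j₁+j₂+J+1=10
(j₁±m₁, j₂±m₂, J±M) = (2,3,1,5,1,6)
P² = 4608/7
sum k=0..1:
  [0] +1/72 = 1/72
  [1] −1/48 = -1/48
S = -1/144
C² = P²·S² = 2/63 ; C = -0.178174

−√(2/63) ≈ -0.178174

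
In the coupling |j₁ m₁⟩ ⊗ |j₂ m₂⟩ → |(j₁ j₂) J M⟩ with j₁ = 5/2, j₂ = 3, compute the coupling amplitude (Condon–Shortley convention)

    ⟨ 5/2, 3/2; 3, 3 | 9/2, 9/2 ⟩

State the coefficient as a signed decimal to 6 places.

-0.738549

triangle: 1!×4!×5!/11! = 2880/39916800
(j±m)!: 4!×1!×6!×0!×9!×0! = 6270566400
prefactor² = (2J+1)×Δ×N² = 49766400/11
  k=1: −1/(1!×0!×0!×5!×4!×0!) = -1/2880
Σ = -1/2880  ⇒  CG² = 49766400/11×(-1/2880)² = 6/11
CG = −√(6/11) = -0.738549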